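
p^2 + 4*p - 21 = (p - 3)*(p + 7)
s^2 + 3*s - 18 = (s - 3)*(s + 6)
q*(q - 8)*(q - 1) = q^3 - 9*q^2 + 8*q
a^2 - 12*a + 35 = (a - 7)*(a - 5)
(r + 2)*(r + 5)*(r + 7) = r^3 + 14*r^2 + 59*r + 70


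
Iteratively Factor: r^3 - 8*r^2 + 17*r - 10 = (r - 1)*(r^2 - 7*r + 10) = (r - 2)*(r - 1)*(r - 5)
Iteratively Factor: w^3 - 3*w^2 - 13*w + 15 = (w - 1)*(w^2 - 2*w - 15) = (w - 5)*(w - 1)*(w + 3)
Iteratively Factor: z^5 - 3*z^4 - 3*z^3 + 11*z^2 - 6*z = (z - 1)*(z^4 - 2*z^3 - 5*z^2 + 6*z) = (z - 3)*(z - 1)*(z^3 + z^2 - 2*z) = (z - 3)*(z - 1)^2*(z^2 + 2*z) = z*(z - 3)*(z - 1)^2*(z + 2)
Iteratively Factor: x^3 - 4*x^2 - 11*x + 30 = (x - 2)*(x^2 - 2*x - 15) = (x - 2)*(x + 3)*(x - 5)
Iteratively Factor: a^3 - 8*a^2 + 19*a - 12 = (a - 4)*(a^2 - 4*a + 3) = (a - 4)*(a - 1)*(a - 3)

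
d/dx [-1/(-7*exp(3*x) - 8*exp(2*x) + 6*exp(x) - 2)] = (-21*exp(2*x) - 16*exp(x) + 6)*exp(x)/(7*exp(3*x) + 8*exp(2*x) - 6*exp(x) + 2)^2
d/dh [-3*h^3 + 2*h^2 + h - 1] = -9*h^2 + 4*h + 1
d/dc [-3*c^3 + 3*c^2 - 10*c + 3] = -9*c^2 + 6*c - 10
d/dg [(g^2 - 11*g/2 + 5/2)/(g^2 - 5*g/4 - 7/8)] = 4*(68*g^2 - 108*g + 127)/(64*g^4 - 160*g^3 - 12*g^2 + 140*g + 49)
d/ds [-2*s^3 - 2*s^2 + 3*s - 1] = -6*s^2 - 4*s + 3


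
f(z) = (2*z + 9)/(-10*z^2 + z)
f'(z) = (2*z + 9)*(20*z - 1)/(-10*z^2 + z)^2 + 2/(-10*z^2 + z)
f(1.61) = -0.50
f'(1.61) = 0.56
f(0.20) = -47.00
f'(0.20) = 695.00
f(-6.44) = 0.01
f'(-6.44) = -0.00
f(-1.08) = -0.54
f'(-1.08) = -1.11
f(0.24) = -28.21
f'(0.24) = 313.14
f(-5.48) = 0.01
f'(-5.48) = -0.00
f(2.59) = -0.22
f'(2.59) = 0.14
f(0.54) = -4.24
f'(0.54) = 16.66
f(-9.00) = 0.01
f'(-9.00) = 0.00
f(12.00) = -0.02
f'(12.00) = 0.00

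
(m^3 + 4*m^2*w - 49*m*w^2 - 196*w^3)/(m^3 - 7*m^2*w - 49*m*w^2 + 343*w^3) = (-m - 4*w)/(-m + 7*w)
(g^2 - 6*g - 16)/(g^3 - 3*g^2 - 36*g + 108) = (g^2 - 6*g - 16)/(g^3 - 3*g^2 - 36*g + 108)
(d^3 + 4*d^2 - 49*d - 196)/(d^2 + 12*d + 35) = (d^2 - 3*d - 28)/(d + 5)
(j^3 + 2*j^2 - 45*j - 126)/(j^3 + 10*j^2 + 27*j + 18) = (j - 7)/(j + 1)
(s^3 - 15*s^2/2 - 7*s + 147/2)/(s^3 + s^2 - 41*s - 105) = (s - 7/2)/(s + 5)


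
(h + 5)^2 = h^2 + 10*h + 25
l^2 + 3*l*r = l*(l + 3*r)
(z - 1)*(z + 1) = z^2 - 1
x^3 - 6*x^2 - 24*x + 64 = (x - 8)*(x - 2)*(x + 4)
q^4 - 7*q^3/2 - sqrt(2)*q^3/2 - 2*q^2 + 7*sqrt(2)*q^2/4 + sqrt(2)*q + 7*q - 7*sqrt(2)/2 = (q - 7/2)*(q - sqrt(2))*(q - sqrt(2)/2)*(q + sqrt(2))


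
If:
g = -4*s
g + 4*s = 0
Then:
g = -4*s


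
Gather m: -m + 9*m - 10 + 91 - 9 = 8*m + 72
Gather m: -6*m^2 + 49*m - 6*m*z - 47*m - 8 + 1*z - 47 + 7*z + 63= -6*m^2 + m*(2 - 6*z) + 8*z + 8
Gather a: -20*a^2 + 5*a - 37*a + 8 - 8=-20*a^2 - 32*a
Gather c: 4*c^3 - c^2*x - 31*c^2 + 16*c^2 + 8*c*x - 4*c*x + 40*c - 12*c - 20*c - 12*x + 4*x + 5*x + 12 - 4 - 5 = 4*c^3 + c^2*(-x - 15) + c*(4*x + 8) - 3*x + 3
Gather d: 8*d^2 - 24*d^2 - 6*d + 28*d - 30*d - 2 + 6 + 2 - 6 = -16*d^2 - 8*d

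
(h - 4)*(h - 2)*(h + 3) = h^3 - 3*h^2 - 10*h + 24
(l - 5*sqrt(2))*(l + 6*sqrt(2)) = l^2 + sqrt(2)*l - 60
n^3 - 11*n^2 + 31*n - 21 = (n - 7)*(n - 3)*(n - 1)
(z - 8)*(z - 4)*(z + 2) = z^3 - 10*z^2 + 8*z + 64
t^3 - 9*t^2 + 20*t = t*(t - 5)*(t - 4)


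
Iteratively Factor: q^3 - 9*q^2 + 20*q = (q - 5)*(q^2 - 4*q) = (q - 5)*(q - 4)*(q)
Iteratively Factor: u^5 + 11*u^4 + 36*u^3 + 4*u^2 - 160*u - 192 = (u + 4)*(u^4 + 7*u^3 + 8*u^2 - 28*u - 48) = (u + 3)*(u + 4)*(u^3 + 4*u^2 - 4*u - 16) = (u + 3)*(u + 4)^2*(u^2 - 4) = (u + 2)*(u + 3)*(u + 4)^2*(u - 2)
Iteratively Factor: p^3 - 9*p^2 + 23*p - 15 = (p - 3)*(p^2 - 6*p + 5) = (p - 5)*(p - 3)*(p - 1)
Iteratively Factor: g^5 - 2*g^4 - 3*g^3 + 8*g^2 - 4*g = (g)*(g^4 - 2*g^3 - 3*g^2 + 8*g - 4) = g*(g - 1)*(g^3 - g^2 - 4*g + 4) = g*(g - 1)^2*(g^2 - 4) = g*(g - 1)^2*(g + 2)*(g - 2)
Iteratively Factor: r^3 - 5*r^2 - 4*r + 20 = (r - 2)*(r^2 - 3*r - 10) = (r - 5)*(r - 2)*(r + 2)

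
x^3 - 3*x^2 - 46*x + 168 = (x - 6)*(x - 4)*(x + 7)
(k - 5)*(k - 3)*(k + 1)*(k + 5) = k^4 - 2*k^3 - 28*k^2 + 50*k + 75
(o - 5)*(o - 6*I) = o^2 - 5*o - 6*I*o + 30*I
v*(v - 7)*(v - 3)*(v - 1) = v^4 - 11*v^3 + 31*v^2 - 21*v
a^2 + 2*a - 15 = (a - 3)*(a + 5)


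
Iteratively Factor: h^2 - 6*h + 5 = (h - 5)*(h - 1)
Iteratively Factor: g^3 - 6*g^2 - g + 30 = (g + 2)*(g^2 - 8*g + 15) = (g - 3)*(g + 2)*(g - 5)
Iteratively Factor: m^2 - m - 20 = (m - 5)*(m + 4)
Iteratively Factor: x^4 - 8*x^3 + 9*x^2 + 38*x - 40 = (x - 5)*(x^3 - 3*x^2 - 6*x + 8) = (x - 5)*(x - 4)*(x^2 + x - 2) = (x - 5)*(x - 4)*(x + 2)*(x - 1)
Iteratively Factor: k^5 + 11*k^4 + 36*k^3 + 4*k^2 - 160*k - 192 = (k - 2)*(k^4 + 13*k^3 + 62*k^2 + 128*k + 96) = (k - 2)*(k + 2)*(k^3 + 11*k^2 + 40*k + 48) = (k - 2)*(k + 2)*(k + 4)*(k^2 + 7*k + 12) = (k - 2)*(k + 2)*(k + 3)*(k + 4)*(k + 4)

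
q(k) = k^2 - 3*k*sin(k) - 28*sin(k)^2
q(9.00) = 65.12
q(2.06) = -23.03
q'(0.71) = -29.83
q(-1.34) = -28.65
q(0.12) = -0.43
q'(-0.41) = 21.98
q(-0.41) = -4.77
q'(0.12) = -7.13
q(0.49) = -6.65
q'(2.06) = 27.61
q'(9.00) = 62.39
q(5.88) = 37.19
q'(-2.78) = -30.83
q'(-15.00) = -89.90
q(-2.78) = 1.27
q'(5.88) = 16.92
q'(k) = -3*k*cos(k) + 2*k - 56*sin(k)*cos(k) - 3*sin(k)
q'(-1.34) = 13.63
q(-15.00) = 183.90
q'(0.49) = -24.98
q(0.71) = -12.78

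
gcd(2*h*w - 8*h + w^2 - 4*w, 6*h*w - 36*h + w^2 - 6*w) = 1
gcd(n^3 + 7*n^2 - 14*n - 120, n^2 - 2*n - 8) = n - 4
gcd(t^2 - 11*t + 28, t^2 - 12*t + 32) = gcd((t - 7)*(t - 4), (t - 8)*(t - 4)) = t - 4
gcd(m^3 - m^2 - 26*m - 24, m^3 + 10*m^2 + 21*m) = 1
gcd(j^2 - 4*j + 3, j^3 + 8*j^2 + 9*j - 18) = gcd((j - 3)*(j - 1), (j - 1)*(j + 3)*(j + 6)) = j - 1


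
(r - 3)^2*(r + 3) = r^3 - 3*r^2 - 9*r + 27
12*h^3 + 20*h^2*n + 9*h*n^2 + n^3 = (h + n)*(2*h + n)*(6*h + n)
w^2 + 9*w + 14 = (w + 2)*(w + 7)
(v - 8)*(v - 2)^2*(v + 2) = v^4 - 10*v^3 + 12*v^2 + 40*v - 64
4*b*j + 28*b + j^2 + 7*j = (4*b + j)*(j + 7)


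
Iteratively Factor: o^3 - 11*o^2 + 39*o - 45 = (o - 5)*(o^2 - 6*o + 9) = (o - 5)*(o - 3)*(o - 3)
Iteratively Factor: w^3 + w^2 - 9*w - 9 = (w - 3)*(w^2 + 4*w + 3) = (w - 3)*(w + 1)*(w + 3)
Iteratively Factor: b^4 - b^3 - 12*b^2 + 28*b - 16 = (b - 2)*(b^3 + b^2 - 10*b + 8) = (b - 2)*(b - 1)*(b^2 + 2*b - 8) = (b - 2)*(b - 1)*(b + 4)*(b - 2)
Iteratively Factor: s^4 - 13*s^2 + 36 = (s + 3)*(s^3 - 3*s^2 - 4*s + 12) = (s - 3)*(s + 3)*(s^2 - 4) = (s - 3)*(s + 2)*(s + 3)*(s - 2)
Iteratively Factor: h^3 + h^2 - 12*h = (h)*(h^2 + h - 12) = h*(h + 4)*(h - 3)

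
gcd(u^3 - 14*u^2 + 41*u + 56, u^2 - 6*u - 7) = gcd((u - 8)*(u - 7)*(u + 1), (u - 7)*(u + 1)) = u^2 - 6*u - 7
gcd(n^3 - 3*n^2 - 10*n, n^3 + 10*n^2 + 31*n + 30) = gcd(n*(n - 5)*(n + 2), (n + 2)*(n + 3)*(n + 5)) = n + 2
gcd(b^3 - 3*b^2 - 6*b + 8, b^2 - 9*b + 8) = b - 1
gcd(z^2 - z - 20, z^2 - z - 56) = 1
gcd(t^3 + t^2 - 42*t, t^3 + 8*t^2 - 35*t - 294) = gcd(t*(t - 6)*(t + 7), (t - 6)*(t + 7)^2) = t^2 + t - 42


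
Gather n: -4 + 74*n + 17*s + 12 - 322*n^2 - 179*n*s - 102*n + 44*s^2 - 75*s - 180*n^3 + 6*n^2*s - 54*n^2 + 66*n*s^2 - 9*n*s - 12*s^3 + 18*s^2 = -180*n^3 + n^2*(6*s - 376) + n*(66*s^2 - 188*s - 28) - 12*s^3 + 62*s^2 - 58*s + 8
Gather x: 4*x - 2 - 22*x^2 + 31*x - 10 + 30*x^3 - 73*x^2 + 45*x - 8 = 30*x^3 - 95*x^2 + 80*x - 20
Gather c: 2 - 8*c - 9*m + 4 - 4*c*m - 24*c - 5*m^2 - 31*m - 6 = c*(-4*m - 32) - 5*m^2 - 40*m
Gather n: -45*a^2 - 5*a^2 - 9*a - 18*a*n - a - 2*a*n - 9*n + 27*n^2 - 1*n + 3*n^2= -50*a^2 - 10*a + 30*n^2 + n*(-20*a - 10)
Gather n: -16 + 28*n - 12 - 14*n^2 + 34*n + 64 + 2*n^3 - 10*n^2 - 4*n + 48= 2*n^3 - 24*n^2 + 58*n + 84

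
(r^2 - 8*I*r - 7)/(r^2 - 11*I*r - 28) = (r - I)/(r - 4*I)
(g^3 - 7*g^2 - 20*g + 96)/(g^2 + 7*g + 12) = (g^2 - 11*g + 24)/(g + 3)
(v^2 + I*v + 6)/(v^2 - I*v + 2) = (v + 3*I)/(v + I)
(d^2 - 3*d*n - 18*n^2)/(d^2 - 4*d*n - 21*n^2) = (d - 6*n)/(d - 7*n)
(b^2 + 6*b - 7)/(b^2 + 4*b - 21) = (b - 1)/(b - 3)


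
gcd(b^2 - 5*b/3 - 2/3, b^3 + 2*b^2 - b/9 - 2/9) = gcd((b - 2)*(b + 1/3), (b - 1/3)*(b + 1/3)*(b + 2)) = b + 1/3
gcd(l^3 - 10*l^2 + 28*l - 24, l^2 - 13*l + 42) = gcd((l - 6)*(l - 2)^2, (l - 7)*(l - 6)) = l - 6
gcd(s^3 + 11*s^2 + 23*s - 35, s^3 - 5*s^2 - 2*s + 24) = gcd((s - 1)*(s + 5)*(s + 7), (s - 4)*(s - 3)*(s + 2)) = 1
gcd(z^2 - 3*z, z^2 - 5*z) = z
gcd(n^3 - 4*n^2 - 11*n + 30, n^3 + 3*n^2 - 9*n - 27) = n + 3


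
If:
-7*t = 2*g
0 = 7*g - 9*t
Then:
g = 0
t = 0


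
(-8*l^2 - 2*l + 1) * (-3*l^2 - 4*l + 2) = 24*l^4 + 38*l^3 - 11*l^2 - 8*l + 2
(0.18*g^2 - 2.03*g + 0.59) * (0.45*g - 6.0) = 0.081*g^3 - 1.9935*g^2 + 12.4455*g - 3.54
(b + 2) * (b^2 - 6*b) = b^3 - 4*b^2 - 12*b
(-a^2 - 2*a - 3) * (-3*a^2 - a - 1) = 3*a^4 + 7*a^3 + 12*a^2 + 5*a + 3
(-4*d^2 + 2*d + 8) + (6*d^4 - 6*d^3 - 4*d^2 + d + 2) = 6*d^4 - 6*d^3 - 8*d^2 + 3*d + 10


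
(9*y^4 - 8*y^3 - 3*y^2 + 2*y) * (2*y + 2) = 18*y^5 + 2*y^4 - 22*y^3 - 2*y^2 + 4*y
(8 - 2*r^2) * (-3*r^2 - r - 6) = 6*r^4 + 2*r^3 - 12*r^2 - 8*r - 48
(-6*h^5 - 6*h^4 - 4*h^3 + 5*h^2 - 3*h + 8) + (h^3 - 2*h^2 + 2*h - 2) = -6*h^5 - 6*h^4 - 3*h^3 + 3*h^2 - h + 6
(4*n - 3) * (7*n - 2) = 28*n^2 - 29*n + 6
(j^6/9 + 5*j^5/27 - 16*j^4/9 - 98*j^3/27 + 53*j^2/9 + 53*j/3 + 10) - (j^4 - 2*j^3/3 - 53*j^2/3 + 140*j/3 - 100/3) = j^6/9 + 5*j^5/27 - 25*j^4/9 - 80*j^3/27 + 212*j^2/9 - 29*j + 130/3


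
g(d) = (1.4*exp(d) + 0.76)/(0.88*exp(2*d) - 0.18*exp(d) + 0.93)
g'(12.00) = 0.00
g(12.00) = 0.00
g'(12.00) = 0.00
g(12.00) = 0.00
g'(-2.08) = 0.18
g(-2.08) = 1.01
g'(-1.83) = 0.22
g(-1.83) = 1.07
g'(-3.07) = 0.07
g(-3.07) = 0.89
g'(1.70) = -0.34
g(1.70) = 0.32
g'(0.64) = -0.74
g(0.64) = 0.91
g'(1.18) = -0.56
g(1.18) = 0.55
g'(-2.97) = 0.08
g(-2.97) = 0.90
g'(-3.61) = 0.04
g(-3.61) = 0.86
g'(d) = (1.4*exp(d) + 0.76)*(-1.76*exp(2*d) + 0.18*exp(d))/(0.88*exp(2*d) - 0.18*exp(d) + 0.93)^2 + 1.4*exp(d)/(0.88*exp(2*d) - 0.18*exp(d) + 0.93)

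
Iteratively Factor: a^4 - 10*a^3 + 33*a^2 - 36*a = (a - 3)*(a^3 - 7*a^2 + 12*a) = (a - 3)^2*(a^2 - 4*a) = a*(a - 3)^2*(a - 4)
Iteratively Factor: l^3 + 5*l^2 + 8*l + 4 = (l + 2)*(l^2 + 3*l + 2) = (l + 1)*(l + 2)*(l + 2)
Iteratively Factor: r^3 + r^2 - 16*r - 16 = (r + 1)*(r^2 - 16) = (r - 4)*(r + 1)*(r + 4)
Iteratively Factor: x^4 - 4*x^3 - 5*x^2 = (x + 1)*(x^3 - 5*x^2) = (x - 5)*(x + 1)*(x^2) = x*(x - 5)*(x + 1)*(x)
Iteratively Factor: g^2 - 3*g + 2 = (g - 2)*(g - 1)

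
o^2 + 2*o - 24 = (o - 4)*(o + 6)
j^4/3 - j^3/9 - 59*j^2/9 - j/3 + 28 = (j/3 + 1)*(j - 4)*(j - 7/3)*(j + 3)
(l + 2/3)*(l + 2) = l^2 + 8*l/3 + 4/3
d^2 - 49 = (d - 7)*(d + 7)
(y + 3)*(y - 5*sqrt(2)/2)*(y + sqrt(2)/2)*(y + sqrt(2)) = y^4 - sqrt(2)*y^3 + 3*y^3 - 13*y^2/2 - 3*sqrt(2)*y^2 - 39*y/2 - 5*sqrt(2)*y/2 - 15*sqrt(2)/2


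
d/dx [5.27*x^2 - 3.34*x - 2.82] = 10.54*x - 3.34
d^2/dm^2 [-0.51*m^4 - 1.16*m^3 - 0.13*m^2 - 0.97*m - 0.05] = -6.12*m^2 - 6.96*m - 0.26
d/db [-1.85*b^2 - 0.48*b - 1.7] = -3.7*b - 0.48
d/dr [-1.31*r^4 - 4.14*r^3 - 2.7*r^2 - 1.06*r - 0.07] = -5.24*r^3 - 12.42*r^2 - 5.4*r - 1.06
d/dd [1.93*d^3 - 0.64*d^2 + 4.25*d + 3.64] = 5.79*d^2 - 1.28*d + 4.25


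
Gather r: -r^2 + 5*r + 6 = -r^2 + 5*r + 6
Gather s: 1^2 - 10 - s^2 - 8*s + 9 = -s^2 - 8*s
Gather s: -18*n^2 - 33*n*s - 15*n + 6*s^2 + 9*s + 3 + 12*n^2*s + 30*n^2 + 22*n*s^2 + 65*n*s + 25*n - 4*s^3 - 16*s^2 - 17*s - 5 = 12*n^2 + 10*n - 4*s^3 + s^2*(22*n - 10) + s*(12*n^2 + 32*n - 8) - 2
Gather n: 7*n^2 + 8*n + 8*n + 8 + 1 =7*n^2 + 16*n + 9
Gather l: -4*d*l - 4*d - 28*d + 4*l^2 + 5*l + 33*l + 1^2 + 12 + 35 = -32*d + 4*l^2 + l*(38 - 4*d) + 48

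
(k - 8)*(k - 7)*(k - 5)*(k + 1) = k^4 - 19*k^3 + 111*k^2 - 149*k - 280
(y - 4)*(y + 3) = y^2 - y - 12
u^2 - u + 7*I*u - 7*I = (u - 1)*(u + 7*I)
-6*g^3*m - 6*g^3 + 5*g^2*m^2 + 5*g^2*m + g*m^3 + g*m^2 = (-g + m)*(6*g + m)*(g*m + g)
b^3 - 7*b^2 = b^2*(b - 7)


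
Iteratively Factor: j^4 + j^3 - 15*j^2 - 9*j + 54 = (j + 3)*(j^3 - 2*j^2 - 9*j + 18) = (j + 3)^2*(j^2 - 5*j + 6) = (j - 3)*(j + 3)^2*(j - 2)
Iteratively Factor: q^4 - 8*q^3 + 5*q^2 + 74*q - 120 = (q - 5)*(q^3 - 3*q^2 - 10*q + 24) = (q - 5)*(q - 2)*(q^2 - q - 12) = (q - 5)*(q - 4)*(q - 2)*(q + 3)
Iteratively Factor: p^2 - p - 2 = (p - 2)*(p + 1)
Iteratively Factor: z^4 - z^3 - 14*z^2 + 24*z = (z)*(z^3 - z^2 - 14*z + 24) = z*(z + 4)*(z^2 - 5*z + 6) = z*(z - 3)*(z + 4)*(z - 2)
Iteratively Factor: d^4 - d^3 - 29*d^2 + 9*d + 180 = (d - 3)*(d^3 + 2*d^2 - 23*d - 60) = (d - 3)*(d + 3)*(d^2 - d - 20) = (d - 3)*(d + 3)*(d + 4)*(d - 5)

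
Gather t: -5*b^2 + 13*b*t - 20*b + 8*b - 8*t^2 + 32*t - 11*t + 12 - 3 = -5*b^2 - 12*b - 8*t^2 + t*(13*b + 21) + 9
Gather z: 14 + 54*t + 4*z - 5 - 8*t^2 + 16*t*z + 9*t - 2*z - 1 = -8*t^2 + 63*t + z*(16*t + 2) + 8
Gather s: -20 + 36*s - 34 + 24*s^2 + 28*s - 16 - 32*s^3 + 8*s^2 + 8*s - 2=-32*s^3 + 32*s^2 + 72*s - 72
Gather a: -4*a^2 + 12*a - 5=-4*a^2 + 12*a - 5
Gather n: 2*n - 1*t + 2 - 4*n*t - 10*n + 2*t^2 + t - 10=n*(-4*t - 8) + 2*t^2 - 8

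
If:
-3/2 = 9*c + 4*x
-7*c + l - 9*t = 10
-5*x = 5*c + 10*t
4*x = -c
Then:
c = -3/16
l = 1193/128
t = 9/128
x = 3/64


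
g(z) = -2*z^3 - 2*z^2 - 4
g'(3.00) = -66.00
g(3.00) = -76.00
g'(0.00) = 0.00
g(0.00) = -4.00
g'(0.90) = -8.46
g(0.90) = -7.08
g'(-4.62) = -109.59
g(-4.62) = 150.53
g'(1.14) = -12.36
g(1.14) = -9.56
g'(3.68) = -95.97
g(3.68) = -130.76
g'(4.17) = -121.01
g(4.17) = -183.80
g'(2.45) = -45.82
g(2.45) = -45.42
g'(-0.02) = 0.08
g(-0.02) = -4.00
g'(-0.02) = 0.08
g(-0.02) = -4.00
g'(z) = -6*z^2 - 4*z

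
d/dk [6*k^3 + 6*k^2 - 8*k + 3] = 18*k^2 + 12*k - 8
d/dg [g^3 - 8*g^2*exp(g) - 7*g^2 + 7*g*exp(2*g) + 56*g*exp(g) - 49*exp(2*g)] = -8*g^2*exp(g) + 3*g^2 + 14*g*exp(2*g) + 40*g*exp(g) - 14*g - 91*exp(2*g) + 56*exp(g)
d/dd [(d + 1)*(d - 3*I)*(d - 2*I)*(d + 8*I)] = 4*d^3 + d^2*(3 + 9*I) + d*(68 + 6*I) + 34 - 48*I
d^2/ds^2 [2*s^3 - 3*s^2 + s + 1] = 12*s - 6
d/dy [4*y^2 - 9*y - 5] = 8*y - 9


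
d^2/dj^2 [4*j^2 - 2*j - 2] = 8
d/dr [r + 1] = 1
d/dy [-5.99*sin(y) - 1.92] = -5.99*cos(y)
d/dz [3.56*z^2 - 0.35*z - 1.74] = 7.12*z - 0.35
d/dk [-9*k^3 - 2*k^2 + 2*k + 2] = -27*k^2 - 4*k + 2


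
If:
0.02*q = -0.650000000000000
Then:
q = -32.50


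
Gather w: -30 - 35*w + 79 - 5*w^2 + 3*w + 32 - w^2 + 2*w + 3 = -6*w^2 - 30*w + 84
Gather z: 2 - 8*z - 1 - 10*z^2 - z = -10*z^2 - 9*z + 1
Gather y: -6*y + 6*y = 0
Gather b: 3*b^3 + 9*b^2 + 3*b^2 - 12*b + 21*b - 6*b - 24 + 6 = 3*b^3 + 12*b^2 + 3*b - 18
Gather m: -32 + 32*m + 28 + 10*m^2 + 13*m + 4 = 10*m^2 + 45*m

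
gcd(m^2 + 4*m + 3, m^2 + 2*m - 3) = m + 3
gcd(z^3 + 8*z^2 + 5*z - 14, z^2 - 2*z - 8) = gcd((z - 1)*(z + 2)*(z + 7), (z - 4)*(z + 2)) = z + 2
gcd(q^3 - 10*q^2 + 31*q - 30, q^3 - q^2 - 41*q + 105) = q^2 - 8*q + 15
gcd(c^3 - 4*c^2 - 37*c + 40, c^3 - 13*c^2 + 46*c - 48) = c - 8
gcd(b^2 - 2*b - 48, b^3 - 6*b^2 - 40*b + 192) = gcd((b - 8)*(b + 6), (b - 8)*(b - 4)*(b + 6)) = b^2 - 2*b - 48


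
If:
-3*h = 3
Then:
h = -1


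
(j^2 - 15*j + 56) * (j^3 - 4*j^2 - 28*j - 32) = j^5 - 19*j^4 + 88*j^3 + 164*j^2 - 1088*j - 1792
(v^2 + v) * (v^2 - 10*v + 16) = v^4 - 9*v^3 + 6*v^2 + 16*v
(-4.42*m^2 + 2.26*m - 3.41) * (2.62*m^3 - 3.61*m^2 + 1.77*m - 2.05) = -11.5804*m^5 + 21.8774*m^4 - 24.9162*m^3 + 25.3713*m^2 - 10.6687*m + 6.9905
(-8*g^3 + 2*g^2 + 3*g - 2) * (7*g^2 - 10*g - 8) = -56*g^5 + 94*g^4 + 65*g^3 - 60*g^2 - 4*g + 16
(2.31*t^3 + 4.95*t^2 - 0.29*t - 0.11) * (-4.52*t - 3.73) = -10.4412*t^4 - 30.9903*t^3 - 17.1527*t^2 + 1.5789*t + 0.4103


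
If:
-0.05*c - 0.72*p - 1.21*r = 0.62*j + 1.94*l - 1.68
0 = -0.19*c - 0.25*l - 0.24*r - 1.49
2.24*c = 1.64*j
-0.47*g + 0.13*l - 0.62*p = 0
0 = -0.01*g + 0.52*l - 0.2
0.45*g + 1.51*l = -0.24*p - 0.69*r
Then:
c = -15.06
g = -15.01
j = -20.57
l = 0.10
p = 11.40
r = 5.61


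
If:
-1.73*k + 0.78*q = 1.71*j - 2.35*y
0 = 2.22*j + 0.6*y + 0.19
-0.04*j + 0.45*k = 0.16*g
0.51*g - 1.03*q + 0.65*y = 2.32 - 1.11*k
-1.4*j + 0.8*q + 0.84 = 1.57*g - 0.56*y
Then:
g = -0.18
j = -0.22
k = -0.08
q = -2.13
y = 0.49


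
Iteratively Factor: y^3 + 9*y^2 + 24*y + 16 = (y + 1)*(y^2 + 8*y + 16) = (y + 1)*(y + 4)*(y + 4)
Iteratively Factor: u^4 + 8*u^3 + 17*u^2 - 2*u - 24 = (u - 1)*(u^3 + 9*u^2 + 26*u + 24) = (u - 1)*(u + 2)*(u^2 + 7*u + 12) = (u - 1)*(u + 2)*(u + 3)*(u + 4)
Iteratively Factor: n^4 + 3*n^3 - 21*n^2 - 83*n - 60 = (n + 4)*(n^3 - n^2 - 17*n - 15) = (n + 1)*(n + 4)*(n^2 - 2*n - 15) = (n - 5)*(n + 1)*(n + 4)*(n + 3)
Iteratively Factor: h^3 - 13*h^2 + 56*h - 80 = (h - 4)*(h^2 - 9*h + 20) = (h - 4)^2*(h - 5)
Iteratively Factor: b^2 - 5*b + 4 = (b - 1)*(b - 4)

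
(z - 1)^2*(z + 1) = z^3 - z^2 - z + 1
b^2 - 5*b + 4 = (b - 4)*(b - 1)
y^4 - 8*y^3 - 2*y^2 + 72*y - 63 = (y - 7)*(y - 3)*(y - 1)*(y + 3)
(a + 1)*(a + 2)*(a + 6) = a^3 + 9*a^2 + 20*a + 12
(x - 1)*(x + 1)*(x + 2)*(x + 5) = x^4 + 7*x^3 + 9*x^2 - 7*x - 10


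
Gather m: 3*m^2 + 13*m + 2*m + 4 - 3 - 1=3*m^2 + 15*m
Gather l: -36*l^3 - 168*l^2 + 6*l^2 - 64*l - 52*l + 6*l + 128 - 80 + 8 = -36*l^3 - 162*l^2 - 110*l + 56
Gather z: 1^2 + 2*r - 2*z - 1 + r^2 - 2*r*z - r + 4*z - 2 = r^2 + r + z*(2 - 2*r) - 2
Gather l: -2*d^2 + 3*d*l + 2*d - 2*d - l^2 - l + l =-2*d^2 + 3*d*l - l^2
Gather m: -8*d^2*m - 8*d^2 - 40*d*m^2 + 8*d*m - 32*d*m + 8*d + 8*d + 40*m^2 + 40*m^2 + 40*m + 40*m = -8*d^2 + 16*d + m^2*(80 - 40*d) + m*(-8*d^2 - 24*d + 80)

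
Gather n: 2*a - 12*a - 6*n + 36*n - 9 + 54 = -10*a + 30*n + 45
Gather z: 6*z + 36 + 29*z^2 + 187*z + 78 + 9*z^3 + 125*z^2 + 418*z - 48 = 9*z^3 + 154*z^2 + 611*z + 66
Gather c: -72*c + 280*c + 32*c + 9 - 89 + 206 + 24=240*c + 150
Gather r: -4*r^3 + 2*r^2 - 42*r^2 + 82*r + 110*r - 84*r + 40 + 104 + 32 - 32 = -4*r^3 - 40*r^2 + 108*r + 144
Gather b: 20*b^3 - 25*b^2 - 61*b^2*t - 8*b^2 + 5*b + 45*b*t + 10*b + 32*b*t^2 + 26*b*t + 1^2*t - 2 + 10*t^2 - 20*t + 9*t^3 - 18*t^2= 20*b^3 + b^2*(-61*t - 33) + b*(32*t^2 + 71*t + 15) + 9*t^3 - 8*t^2 - 19*t - 2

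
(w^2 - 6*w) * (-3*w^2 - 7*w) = -3*w^4 + 11*w^3 + 42*w^2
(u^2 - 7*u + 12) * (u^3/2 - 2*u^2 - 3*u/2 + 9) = u^5/2 - 11*u^4/2 + 37*u^3/2 - 9*u^2/2 - 81*u + 108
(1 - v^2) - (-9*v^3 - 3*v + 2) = 9*v^3 - v^2 + 3*v - 1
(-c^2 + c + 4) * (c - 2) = -c^3 + 3*c^2 + 2*c - 8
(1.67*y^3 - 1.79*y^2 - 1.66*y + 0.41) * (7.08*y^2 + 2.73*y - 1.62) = 11.8236*y^5 - 8.1141*y^4 - 19.3449*y^3 + 1.2708*y^2 + 3.8085*y - 0.6642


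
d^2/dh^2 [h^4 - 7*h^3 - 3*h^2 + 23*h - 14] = 12*h^2 - 42*h - 6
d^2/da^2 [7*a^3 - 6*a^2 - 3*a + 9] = 42*a - 12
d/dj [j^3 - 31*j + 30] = 3*j^2 - 31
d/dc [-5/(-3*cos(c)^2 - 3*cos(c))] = 5*(sin(c)/cos(c)^2 + 2*tan(c))/(3*(cos(c) + 1)^2)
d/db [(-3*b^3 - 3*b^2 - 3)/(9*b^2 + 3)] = b*(-3*b^3 - 3*b + 4)/(9*b^4 + 6*b^2 + 1)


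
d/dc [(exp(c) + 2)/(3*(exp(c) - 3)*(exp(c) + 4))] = (-exp(2*c) - 4*exp(c) - 14)*exp(c)/(3*(exp(4*c) + 2*exp(3*c) - 23*exp(2*c) - 24*exp(c) + 144))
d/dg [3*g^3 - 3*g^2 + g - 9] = 9*g^2 - 6*g + 1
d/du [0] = 0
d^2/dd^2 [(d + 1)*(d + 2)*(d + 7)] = 6*d + 20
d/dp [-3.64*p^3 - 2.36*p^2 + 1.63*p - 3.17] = -10.92*p^2 - 4.72*p + 1.63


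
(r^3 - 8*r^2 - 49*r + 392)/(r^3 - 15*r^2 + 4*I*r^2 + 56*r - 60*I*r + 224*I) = (r + 7)/(r + 4*I)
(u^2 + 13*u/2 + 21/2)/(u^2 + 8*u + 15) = (u + 7/2)/(u + 5)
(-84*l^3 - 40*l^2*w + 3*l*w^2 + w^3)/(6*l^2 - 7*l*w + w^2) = (14*l^2 + 9*l*w + w^2)/(-l + w)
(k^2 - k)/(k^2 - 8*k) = (k - 1)/(k - 8)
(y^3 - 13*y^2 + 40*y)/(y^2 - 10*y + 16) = y*(y - 5)/(y - 2)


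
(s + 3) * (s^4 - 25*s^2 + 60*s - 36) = s^5 + 3*s^4 - 25*s^3 - 15*s^2 + 144*s - 108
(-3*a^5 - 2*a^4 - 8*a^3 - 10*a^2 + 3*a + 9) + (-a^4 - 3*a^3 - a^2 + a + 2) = -3*a^5 - 3*a^4 - 11*a^3 - 11*a^2 + 4*a + 11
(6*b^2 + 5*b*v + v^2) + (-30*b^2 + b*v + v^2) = -24*b^2 + 6*b*v + 2*v^2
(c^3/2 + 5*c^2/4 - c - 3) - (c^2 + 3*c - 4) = c^3/2 + c^2/4 - 4*c + 1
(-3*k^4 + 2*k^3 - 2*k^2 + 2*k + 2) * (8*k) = -24*k^5 + 16*k^4 - 16*k^3 + 16*k^2 + 16*k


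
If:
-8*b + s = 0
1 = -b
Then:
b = -1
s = -8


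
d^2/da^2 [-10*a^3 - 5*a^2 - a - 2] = -60*a - 10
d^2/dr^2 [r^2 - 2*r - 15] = 2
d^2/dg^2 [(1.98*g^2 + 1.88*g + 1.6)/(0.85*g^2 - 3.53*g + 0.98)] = (-1.77635683940025e-15*g^4 + 14.59858*g^3 - 2.96003999999999*g^2 - 38.20104*g + 54.019808)/(0.614125*g^6 - 7.651275*g^5 + 33.899445*g^4 - 61.629917*g^3 + 39.084066*g^2 - 10.170636*g + 0.941192)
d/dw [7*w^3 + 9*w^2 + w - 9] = 21*w^2 + 18*w + 1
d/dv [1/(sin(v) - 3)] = -cos(v)/(sin(v) - 3)^2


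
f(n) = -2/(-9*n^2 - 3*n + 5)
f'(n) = -2*(18*n + 3)/(-9*n^2 - 3*n + 5)^2 = 6*(-6*n - 1)/(9*n^2 + 3*n - 5)^2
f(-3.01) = 0.03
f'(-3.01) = 0.02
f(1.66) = 0.08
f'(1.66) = -0.11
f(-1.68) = 0.13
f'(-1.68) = 0.23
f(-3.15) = 0.03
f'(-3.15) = 0.02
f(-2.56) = 0.04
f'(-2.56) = 0.04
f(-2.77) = 0.04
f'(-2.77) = 0.03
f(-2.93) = 0.03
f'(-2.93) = 0.02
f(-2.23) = 0.06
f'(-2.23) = 0.07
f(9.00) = 0.00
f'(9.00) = 0.00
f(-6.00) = 0.01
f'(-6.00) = 0.00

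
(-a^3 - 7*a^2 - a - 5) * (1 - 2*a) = 2*a^4 + 13*a^3 - 5*a^2 + 9*a - 5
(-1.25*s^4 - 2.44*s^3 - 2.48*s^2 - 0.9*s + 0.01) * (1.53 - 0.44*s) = 0.55*s^5 - 0.8389*s^4 - 2.642*s^3 - 3.3984*s^2 - 1.3814*s + 0.0153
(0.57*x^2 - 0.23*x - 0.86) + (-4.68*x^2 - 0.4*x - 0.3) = -4.11*x^2 - 0.63*x - 1.16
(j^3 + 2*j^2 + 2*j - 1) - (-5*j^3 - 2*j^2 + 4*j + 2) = 6*j^3 + 4*j^2 - 2*j - 3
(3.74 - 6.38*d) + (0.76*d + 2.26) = 6.0 - 5.62*d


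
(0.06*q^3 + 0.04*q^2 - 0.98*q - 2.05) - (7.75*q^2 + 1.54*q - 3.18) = 0.06*q^3 - 7.71*q^2 - 2.52*q + 1.13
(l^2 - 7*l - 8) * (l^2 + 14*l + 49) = l^4 + 7*l^3 - 57*l^2 - 455*l - 392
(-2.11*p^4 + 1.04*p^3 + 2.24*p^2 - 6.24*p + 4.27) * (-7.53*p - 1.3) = 15.8883*p^5 - 5.0882*p^4 - 18.2192*p^3 + 44.0752*p^2 - 24.0411*p - 5.551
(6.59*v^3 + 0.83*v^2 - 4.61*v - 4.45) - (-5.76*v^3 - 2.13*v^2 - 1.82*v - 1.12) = 12.35*v^3 + 2.96*v^2 - 2.79*v - 3.33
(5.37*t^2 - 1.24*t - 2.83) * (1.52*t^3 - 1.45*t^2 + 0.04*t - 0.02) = 8.1624*t^5 - 9.6713*t^4 - 2.2888*t^3 + 3.9465*t^2 - 0.0884*t + 0.0566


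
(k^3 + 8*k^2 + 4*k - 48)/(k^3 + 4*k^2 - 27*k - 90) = (k^2 + 2*k - 8)/(k^2 - 2*k - 15)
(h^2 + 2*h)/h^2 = (h + 2)/h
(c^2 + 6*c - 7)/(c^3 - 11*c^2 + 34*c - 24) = (c + 7)/(c^2 - 10*c + 24)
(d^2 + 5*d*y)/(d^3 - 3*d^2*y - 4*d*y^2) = (-d - 5*y)/(-d^2 + 3*d*y + 4*y^2)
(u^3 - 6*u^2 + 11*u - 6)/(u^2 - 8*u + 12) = (u^2 - 4*u + 3)/(u - 6)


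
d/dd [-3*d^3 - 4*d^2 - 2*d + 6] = -9*d^2 - 8*d - 2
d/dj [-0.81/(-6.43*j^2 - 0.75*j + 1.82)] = (-10.4166*j - 0.6075)/(6.43*j^2 + 0.75*j - 1.82)^2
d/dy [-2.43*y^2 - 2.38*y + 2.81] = -4.86*y - 2.38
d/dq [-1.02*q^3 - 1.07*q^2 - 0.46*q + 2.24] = -3.06*q^2 - 2.14*q - 0.46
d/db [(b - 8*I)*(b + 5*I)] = 2*b - 3*I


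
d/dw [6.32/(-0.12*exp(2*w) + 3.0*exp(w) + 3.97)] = (1.5168*exp(w) - 18.96)*exp(w)/(-0.12*exp(2*w) + 3.0*exp(w) + 3.97)^2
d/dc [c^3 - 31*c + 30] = 3*c^2 - 31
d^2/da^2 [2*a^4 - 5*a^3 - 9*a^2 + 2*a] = 24*a^2 - 30*a - 18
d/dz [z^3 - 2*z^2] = z*(3*z - 4)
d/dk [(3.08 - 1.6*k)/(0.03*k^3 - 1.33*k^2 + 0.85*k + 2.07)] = (0.096*k^3 - 2.4052*k^2 + 8.1928*k - 5.93)/(0.0009*k^6 - 0.0798*k^5 + 1.8199*k^4 - 2.1368*k^3 - 4.7837*k^2 + 3.519*k + 4.2849)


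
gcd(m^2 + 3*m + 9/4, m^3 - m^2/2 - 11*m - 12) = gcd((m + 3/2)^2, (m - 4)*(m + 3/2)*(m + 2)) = m + 3/2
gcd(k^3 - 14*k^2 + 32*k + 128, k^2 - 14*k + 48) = k - 8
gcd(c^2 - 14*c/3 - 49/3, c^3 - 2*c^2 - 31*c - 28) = c - 7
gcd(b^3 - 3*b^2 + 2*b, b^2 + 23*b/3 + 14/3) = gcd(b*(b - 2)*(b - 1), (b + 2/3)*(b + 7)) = 1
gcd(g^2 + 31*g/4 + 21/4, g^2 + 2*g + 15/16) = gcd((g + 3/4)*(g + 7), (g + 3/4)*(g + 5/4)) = g + 3/4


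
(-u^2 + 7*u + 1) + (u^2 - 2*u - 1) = 5*u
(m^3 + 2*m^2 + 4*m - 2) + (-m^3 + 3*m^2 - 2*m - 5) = 5*m^2 + 2*m - 7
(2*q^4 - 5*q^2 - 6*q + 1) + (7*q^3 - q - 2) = 2*q^4 + 7*q^3 - 5*q^2 - 7*q - 1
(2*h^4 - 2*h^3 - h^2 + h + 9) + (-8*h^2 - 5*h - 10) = 2*h^4 - 2*h^3 - 9*h^2 - 4*h - 1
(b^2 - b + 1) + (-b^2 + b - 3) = -2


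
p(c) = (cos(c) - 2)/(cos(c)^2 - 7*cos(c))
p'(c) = (2*sin(c)*cos(c) - 7*sin(c))*(cos(c) - 2)/(cos(c)^2 - 7*cos(c))^2 - sin(c)/(cos(c)^2 - 7*cos(c)) = (sin(c) + 14*sin(c)/cos(c)^2 - 4*tan(c))/(cos(c) - 7)^2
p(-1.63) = -4.93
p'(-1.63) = -81.48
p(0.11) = 0.17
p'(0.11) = 0.03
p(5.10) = 0.65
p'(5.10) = -1.87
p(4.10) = -0.59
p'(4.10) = -0.72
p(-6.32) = 0.17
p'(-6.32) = -0.01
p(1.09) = 0.51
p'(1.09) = 1.20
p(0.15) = 0.17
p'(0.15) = 0.05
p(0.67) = 0.25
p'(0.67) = 0.30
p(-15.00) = -0.47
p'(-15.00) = -0.33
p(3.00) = -0.38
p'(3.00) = 0.04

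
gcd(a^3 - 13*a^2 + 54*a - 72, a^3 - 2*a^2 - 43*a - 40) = 1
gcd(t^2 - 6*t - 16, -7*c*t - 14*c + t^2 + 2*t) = t + 2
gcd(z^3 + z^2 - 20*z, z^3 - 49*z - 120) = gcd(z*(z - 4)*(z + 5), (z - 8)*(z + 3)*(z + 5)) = z + 5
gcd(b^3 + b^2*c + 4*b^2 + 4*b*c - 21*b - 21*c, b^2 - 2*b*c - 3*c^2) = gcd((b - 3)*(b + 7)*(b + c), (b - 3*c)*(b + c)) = b + c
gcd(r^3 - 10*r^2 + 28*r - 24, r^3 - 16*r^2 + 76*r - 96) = r^2 - 8*r + 12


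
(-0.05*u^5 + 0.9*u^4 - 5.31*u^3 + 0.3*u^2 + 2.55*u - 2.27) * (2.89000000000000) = -0.1445*u^5 + 2.601*u^4 - 15.3459*u^3 + 0.867*u^2 + 7.3695*u - 6.5603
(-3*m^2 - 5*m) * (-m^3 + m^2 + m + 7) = 3*m^5 + 2*m^4 - 8*m^3 - 26*m^2 - 35*m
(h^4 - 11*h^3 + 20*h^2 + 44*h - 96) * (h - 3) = h^5 - 14*h^4 + 53*h^3 - 16*h^2 - 228*h + 288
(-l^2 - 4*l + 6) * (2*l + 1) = -2*l^3 - 9*l^2 + 8*l + 6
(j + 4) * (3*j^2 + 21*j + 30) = 3*j^3 + 33*j^2 + 114*j + 120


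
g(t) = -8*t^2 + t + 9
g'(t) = 1 - 16*t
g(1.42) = -5.71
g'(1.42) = -21.72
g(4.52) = -149.92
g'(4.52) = -71.32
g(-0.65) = 4.97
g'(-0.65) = 11.40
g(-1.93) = -22.73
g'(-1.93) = 31.88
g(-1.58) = -12.55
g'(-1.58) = 26.28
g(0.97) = 2.44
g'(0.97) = -14.52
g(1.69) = -12.16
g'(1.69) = -26.04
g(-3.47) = -90.80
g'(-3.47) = 56.52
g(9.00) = -630.00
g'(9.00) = -143.00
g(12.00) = -1131.00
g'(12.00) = -191.00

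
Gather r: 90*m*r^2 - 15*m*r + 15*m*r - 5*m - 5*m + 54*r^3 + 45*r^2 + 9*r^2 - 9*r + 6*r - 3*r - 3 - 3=-10*m + 54*r^3 + r^2*(90*m + 54) - 6*r - 6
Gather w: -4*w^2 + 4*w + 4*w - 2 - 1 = -4*w^2 + 8*w - 3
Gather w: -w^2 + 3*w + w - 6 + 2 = -w^2 + 4*w - 4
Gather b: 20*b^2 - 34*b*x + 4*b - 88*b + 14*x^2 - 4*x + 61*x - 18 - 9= 20*b^2 + b*(-34*x - 84) + 14*x^2 + 57*x - 27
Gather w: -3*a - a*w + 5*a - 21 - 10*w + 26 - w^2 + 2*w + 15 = 2*a - w^2 + w*(-a - 8) + 20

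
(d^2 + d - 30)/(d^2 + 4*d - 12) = (d - 5)/(d - 2)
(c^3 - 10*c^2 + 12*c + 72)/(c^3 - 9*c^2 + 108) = (c + 2)/(c + 3)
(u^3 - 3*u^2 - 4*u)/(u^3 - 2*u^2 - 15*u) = (-u^2 + 3*u + 4)/(-u^2 + 2*u + 15)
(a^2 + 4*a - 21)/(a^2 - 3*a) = (a + 7)/a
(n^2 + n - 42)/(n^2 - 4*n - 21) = (-n^2 - n + 42)/(-n^2 + 4*n + 21)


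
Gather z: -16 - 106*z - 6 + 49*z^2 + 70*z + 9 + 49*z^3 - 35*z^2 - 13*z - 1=49*z^3 + 14*z^2 - 49*z - 14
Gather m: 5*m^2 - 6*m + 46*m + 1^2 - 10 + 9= 5*m^2 + 40*m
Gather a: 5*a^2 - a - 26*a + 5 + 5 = 5*a^2 - 27*a + 10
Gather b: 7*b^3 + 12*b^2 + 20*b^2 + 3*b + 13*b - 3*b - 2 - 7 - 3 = 7*b^3 + 32*b^2 + 13*b - 12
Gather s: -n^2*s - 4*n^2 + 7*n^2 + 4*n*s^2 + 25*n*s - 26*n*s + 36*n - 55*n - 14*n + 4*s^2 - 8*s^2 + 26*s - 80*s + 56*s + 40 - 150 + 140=3*n^2 - 33*n + s^2*(4*n - 4) + s*(-n^2 - n + 2) + 30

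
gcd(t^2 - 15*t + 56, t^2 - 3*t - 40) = t - 8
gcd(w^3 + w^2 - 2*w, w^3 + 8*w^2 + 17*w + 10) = w + 2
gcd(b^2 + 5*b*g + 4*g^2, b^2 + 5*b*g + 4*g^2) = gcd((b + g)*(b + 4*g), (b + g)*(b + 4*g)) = b^2 + 5*b*g + 4*g^2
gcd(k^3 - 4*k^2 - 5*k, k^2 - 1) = k + 1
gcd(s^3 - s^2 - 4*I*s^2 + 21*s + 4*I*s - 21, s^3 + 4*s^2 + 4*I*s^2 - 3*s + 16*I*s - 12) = s + 3*I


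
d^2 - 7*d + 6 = (d - 6)*(d - 1)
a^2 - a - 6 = (a - 3)*(a + 2)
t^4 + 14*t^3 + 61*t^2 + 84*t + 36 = (t + 1)^2*(t + 6)^2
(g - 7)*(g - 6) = g^2 - 13*g + 42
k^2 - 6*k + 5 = (k - 5)*(k - 1)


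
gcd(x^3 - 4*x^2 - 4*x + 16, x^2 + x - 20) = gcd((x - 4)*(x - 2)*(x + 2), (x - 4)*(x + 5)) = x - 4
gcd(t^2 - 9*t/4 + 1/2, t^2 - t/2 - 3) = t - 2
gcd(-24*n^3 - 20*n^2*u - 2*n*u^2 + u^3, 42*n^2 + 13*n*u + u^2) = 1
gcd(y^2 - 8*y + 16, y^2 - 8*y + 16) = y^2 - 8*y + 16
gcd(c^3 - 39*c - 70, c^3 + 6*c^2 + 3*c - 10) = c^2 + 7*c + 10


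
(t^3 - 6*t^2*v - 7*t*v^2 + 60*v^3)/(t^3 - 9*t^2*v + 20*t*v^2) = (t + 3*v)/t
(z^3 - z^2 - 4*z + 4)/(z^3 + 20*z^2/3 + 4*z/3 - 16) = 3*(z^2 - 3*z + 2)/(3*z^2 + 14*z - 24)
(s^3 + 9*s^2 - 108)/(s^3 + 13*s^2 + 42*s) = (s^2 + 3*s - 18)/(s*(s + 7))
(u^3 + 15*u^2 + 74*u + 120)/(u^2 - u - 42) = (u^2 + 9*u + 20)/(u - 7)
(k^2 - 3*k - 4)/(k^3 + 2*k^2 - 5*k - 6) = (k - 4)/(k^2 + k - 6)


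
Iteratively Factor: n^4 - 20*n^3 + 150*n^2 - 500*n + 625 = (n - 5)*(n^3 - 15*n^2 + 75*n - 125) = (n - 5)^2*(n^2 - 10*n + 25) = (n - 5)^3*(n - 5)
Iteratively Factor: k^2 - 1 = (k - 1)*(k + 1)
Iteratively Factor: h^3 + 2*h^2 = (h)*(h^2 + 2*h) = h^2*(h + 2)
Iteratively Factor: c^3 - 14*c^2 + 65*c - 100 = (c - 4)*(c^2 - 10*c + 25) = (c - 5)*(c - 4)*(c - 5)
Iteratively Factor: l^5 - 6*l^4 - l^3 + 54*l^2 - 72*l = (l - 3)*(l^4 - 3*l^3 - 10*l^2 + 24*l) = l*(l - 3)*(l^3 - 3*l^2 - 10*l + 24) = l*(l - 3)*(l - 2)*(l^2 - l - 12) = l*(l - 3)*(l - 2)*(l + 3)*(l - 4)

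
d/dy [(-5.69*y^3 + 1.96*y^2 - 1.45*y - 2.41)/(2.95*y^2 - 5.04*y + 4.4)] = (-16.7855*y^4 + 57.3552*y^3 - 80.7089*y^2 + 31.467*y - 18.5264)/(8.7025*y^4 - 29.736*y^3 + 51.3616*y^2 - 44.352*y + 19.36)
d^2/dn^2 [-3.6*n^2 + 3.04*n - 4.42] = -7.20000000000000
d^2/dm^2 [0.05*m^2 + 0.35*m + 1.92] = 0.100000000000000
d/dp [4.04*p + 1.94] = 4.04000000000000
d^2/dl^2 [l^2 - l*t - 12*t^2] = 2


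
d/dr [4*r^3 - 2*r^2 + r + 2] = 12*r^2 - 4*r + 1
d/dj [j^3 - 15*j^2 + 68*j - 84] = 3*j^2 - 30*j + 68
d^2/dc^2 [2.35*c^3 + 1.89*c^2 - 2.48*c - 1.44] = 14.1*c + 3.78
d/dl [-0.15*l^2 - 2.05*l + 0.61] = -0.3*l - 2.05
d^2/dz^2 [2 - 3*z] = 0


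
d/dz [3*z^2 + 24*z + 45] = 6*z + 24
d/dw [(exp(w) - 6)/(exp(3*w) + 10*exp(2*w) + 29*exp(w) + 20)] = (-(exp(w) - 6)*(3*exp(2*w) + 20*exp(w) + 29) + exp(3*w) + 10*exp(2*w) + 29*exp(w) + 20)*exp(w)/(exp(3*w) + 10*exp(2*w) + 29*exp(w) + 20)^2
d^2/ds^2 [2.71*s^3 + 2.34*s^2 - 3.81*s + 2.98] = 16.26*s + 4.68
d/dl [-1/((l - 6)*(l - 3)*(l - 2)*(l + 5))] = 2*(2*l^3 - 9*l^2 - 19*l + 72)/(l^8 - 12*l^7 - 2*l^6 + 516*l^5 - 1727*l^4 - 3312*l^3 + 27576*l^2 - 51840*l + 32400)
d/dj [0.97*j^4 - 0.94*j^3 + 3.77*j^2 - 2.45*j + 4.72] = 3.88*j^3 - 2.82*j^2 + 7.54*j - 2.45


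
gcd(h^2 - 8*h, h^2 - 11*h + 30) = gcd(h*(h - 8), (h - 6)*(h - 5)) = 1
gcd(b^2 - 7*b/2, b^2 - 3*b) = b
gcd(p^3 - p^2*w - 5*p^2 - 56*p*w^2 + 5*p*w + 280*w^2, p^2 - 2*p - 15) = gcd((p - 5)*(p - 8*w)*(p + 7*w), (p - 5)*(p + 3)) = p - 5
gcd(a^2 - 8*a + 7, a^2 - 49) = a - 7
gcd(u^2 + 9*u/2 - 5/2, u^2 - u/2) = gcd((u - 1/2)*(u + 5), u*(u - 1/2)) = u - 1/2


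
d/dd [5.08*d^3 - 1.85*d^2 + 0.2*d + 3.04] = 15.24*d^2 - 3.7*d + 0.2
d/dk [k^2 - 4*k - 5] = 2*k - 4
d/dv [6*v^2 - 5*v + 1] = 12*v - 5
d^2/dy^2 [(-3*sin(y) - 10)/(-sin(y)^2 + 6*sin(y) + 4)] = (3*sin(y)^5 + 58*sin(y)^4 - 114*sin(y)^3 + 388*sin(y)^2 + 96*sin(y) - 656)/(6*sin(y) + cos(y)^2 + 3)^3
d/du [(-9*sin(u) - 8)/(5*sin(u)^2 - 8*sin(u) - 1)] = 5*(9*sin(u)^2 + 16*sin(u) - 11)*cos(u)/(5*sin(u)^2 - 8*sin(u) - 1)^2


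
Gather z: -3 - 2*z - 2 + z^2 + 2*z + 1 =z^2 - 4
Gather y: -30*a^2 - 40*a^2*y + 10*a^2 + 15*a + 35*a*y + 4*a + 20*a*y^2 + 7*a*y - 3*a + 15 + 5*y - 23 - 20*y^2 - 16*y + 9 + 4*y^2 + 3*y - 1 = -20*a^2 + 16*a + y^2*(20*a - 16) + y*(-40*a^2 + 42*a - 8)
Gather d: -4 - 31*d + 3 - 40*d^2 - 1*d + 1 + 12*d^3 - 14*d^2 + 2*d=12*d^3 - 54*d^2 - 30*d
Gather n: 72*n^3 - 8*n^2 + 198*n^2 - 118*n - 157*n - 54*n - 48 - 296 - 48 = 72*n^3 + 190*n^2 - 329*n - 392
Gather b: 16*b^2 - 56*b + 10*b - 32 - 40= 16*b^2 - 46*b - 72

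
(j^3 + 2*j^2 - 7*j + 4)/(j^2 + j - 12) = (j^2 - 2*j + 1)/(j - 3)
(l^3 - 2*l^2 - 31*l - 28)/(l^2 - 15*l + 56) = (l^2 + 5*l + 4)/(l - 8)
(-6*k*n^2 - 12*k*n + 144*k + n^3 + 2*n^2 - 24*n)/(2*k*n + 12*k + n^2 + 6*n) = (-6*k*n + 24*k + n^2 - 4*n)/(2*k + n)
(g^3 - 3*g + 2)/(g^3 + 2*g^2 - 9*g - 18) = (g^2 - 2*g + 1)/(g^2 - 9)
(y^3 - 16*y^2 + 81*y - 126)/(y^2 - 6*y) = y - 10 + 21/y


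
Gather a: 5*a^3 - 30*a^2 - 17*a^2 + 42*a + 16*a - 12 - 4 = 5*a^3 - 47*a^2 + 58*a - 16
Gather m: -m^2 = -m^2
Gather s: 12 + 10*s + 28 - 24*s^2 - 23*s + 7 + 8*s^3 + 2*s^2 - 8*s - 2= 8*s^3 - 22*s^2 - 21*s + 45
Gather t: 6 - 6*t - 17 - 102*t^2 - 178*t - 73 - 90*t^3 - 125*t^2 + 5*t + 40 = -90*t^3 - 227*t^2 - 179*t - 44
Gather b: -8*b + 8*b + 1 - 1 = 0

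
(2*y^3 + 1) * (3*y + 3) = 6*y^4 + 6*y^3 + 3*y + 3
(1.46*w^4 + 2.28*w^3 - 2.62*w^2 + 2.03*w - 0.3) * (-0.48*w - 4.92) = -0.7008*w^5 - 8.2776*w^4 - 9.96*w^3 + 11.916*w^2 - 9.8436*w + 1.476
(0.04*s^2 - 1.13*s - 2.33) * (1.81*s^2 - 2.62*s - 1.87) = 0.0724*s^4 - 2.1501*s^3 - 1.3315*s^2 + 8.2177*s + 4.3571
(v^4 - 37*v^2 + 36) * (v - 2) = v^5 - 2*v^4 - 37*v^3 + 74*v^2 + 36*v - 72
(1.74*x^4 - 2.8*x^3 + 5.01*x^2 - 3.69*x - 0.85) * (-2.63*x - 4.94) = -4.5762*x^5 - 1.2316*x^4 + 0.655700000000001*x^3 - 15.0447*x^2 + 20.4641*x + 4.199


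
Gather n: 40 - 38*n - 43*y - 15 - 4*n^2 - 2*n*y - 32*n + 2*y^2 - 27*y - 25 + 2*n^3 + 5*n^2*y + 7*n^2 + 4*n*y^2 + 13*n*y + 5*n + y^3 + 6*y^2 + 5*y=2*n^3 + n^2*(5*y + 3) + n*(4*y^2 + 11*y - 65) + y^3 + 8*y^2 - 65*y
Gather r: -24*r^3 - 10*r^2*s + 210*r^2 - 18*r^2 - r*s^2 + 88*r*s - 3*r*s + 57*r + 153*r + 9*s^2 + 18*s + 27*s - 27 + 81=-24*r^3 + r^2*(192 - 10*s) + r*(-s^2 + 85*s + 210) + 9*s^2 + 45*s + 54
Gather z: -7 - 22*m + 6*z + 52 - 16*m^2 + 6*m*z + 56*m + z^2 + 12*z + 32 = -16*m^2 + 34*m + z^2 + z*(6*m + 18) + 77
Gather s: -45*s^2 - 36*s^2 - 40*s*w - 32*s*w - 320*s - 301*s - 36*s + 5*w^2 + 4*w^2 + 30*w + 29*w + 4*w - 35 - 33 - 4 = -81*s^2 + s*(-72*w - 657) + 9*w^2 + 63*w - 72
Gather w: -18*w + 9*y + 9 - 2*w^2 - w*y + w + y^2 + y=-2*w^2 + w*(-y - 17) + y^2 + 10*y + 9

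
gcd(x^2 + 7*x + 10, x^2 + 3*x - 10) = x + 5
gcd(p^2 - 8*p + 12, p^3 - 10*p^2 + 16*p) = p - 2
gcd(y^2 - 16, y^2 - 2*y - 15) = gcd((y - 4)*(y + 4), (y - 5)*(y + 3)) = 1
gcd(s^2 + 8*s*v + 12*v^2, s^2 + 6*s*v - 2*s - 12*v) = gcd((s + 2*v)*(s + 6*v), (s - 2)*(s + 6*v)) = s + 6*v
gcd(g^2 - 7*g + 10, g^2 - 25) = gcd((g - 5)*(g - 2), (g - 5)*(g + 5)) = g - 5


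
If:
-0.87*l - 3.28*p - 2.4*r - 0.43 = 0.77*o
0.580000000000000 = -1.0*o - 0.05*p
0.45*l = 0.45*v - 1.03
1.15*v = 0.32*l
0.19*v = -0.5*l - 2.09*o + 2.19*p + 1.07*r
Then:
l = -3.17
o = -0.33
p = -4.95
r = 7.84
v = -0.88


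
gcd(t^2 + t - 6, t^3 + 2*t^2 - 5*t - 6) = t^2 + t - 6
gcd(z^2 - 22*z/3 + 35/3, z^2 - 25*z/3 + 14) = z - 7/3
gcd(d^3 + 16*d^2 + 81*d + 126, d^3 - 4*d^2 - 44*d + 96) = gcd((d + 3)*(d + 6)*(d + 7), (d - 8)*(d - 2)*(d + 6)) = d + 6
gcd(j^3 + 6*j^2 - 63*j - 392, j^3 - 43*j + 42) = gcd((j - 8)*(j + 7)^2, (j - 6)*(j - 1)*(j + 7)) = j + 7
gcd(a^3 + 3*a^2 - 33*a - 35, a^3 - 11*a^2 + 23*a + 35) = a^2 - 4*a - 5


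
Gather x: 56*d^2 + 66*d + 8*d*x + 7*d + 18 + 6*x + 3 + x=56*d^2 + 73*d + x*(8*d + 7) + 21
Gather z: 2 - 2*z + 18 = 20 - 2*z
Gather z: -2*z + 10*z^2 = 10*z^2 - 2*z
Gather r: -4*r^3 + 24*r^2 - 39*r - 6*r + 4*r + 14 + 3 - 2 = -4*r^3 + 24*r^2 - 41*r + 15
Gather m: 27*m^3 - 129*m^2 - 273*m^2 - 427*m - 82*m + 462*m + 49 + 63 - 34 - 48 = 27*m^3 - 402*m^2 - 47*m + 30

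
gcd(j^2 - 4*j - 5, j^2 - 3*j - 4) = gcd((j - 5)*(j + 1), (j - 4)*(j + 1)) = j + 1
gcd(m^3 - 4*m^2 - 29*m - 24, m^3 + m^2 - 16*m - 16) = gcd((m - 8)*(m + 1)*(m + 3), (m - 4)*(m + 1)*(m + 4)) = m + 1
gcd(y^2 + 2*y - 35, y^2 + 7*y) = y + 7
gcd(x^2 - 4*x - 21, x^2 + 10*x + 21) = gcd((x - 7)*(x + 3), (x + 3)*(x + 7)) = x + 3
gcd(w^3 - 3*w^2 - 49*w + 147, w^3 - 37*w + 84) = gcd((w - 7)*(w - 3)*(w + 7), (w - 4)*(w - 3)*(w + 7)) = w^2 + 4*w - 21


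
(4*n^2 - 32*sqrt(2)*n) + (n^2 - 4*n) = 5*n^2 - 32*sqrt(2)*n - 4*n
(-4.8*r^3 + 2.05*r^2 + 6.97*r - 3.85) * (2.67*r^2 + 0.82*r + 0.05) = -12.816*r^5 + 1.5375*r^4 + 20.0509*r^3 - 4.4616*r^2 - 2.8085*r - 0.1925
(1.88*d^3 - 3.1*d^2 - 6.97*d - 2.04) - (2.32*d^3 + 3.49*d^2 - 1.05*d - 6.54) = -0.44*d^3 - 6.59*d^2 - 5.92*d + 4.5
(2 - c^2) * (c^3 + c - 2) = -c^5 + c^3 + 2*c^2 + 2*c - 4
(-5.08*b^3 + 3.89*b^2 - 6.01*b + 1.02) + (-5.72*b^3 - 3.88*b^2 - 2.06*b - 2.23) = -10.8*b^3 + 0.0100000000000002*b^2 - 8.07*b - 1.21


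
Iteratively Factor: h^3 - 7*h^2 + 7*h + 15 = (h - 3)*(h^2 - 4*h - 5) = (h - 3)*(h + 1)*(h - 5)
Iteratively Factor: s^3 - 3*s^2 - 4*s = (s + 1)*(s^2 - 4*s) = (s - 4)*(s + 1)*(s)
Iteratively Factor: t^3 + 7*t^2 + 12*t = (t)*(t^2 + 7*t + 12) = t*(t + 4)*(t + 3)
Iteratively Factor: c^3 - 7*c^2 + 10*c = (c - 5)*(c^2 - 2*c) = (c - 5)*(c - 2)*(c)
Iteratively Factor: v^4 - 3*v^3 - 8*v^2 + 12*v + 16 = (v + 2)*(v^3 - 5*v^2 + 2*v + 8) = (v - 4)*(v + 2)*(v^2 - v - 2) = (v - 4)*(v - 2)*(v + 2)*(v + 1)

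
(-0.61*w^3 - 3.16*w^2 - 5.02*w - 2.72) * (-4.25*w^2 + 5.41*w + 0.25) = 2.5925*w^5 + 10.1299*w^4 + 4.0869*w^3 - 16.3882*w^2 - 15.9702*w - 0.68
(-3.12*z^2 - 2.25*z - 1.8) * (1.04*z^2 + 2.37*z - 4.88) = -3.2448*z^4 - 9.7344*z^3 + 8.0211*z^2 + 6.714*z + 8.784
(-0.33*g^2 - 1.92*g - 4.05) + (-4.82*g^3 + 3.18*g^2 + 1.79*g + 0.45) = -4.82*g^3 + 2.85*g^2 - 0.13*g - 3.6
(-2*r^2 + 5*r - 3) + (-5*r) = -2*r^2 - 3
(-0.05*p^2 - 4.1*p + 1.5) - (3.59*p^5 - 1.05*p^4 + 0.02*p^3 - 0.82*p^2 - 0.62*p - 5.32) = -3.59*p^5 + 1.05*p^4 - 0.02*p^3 + 0.77*p^2 - 3.48*p + 6.82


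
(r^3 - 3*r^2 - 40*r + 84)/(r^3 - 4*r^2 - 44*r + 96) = (r - 7)/(r - 8)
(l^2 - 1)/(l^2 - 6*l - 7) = (l - 1)/(l - 7)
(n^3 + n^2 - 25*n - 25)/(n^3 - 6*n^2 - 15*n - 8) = (n^2 - 25)/(n^2 - 7*n - 8)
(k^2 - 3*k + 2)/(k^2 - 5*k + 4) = (k - 2)/(k - 4)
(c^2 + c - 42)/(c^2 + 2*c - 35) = (c - 6)/(c - 5)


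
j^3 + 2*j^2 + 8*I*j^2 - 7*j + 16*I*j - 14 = (j + 2)*(j + I)*(j + 7*I)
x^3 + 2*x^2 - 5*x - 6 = (x - 2)*(x + 1)*(x + 3)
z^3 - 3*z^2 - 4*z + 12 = (z - 3)*(z - 2)*(z + 2)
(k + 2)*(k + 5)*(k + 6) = k^3 + 13*k^2 + 52*k + 60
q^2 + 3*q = q*(q + 3)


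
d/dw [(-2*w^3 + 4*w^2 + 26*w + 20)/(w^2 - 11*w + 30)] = 2*(-w^2 + 12*w + 20)/(w^2 - 12*w + 36)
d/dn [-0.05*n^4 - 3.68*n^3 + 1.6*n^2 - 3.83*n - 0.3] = -0.2*n^3 - 11.04*n^2 + 3.2*n - 3.83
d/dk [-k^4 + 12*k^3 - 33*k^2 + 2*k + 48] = -4*k^3 + 36*k^2 - 66*k + 2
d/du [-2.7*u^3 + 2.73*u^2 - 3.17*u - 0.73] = -8.1*u^2 + 5.46*u - 3.17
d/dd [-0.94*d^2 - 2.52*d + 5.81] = -1.88*d - 2.52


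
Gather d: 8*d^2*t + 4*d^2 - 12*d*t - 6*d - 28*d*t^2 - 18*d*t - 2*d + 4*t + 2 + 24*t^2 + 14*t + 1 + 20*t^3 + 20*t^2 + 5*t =d^2*(8*t + 4) + d*(-28*t^2 - 30*t - 8) + 20*t^3 + 44*t^2 + 23*t + 3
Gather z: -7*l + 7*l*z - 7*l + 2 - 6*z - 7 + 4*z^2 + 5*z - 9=-14*l + 4*z^2 + z*(7*l - 1) - 14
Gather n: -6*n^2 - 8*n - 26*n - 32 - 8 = -6*n^2 - 34*n - 40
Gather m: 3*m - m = 2*m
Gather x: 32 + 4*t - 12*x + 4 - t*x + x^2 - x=4*t + x^2 + x*(-t - 13) + 36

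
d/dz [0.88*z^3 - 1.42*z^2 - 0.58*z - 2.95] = 2.64*z^2 - 2.84*z - 0.58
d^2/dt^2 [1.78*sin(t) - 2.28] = -1.78*sin(t)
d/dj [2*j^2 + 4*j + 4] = 4*j + 4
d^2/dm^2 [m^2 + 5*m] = 2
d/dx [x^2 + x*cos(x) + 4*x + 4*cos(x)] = -x*sin(x) + 2*x - 4*sin(x) + cos(x) + 4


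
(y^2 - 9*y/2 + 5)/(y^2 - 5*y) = (y^2 - 9*y/2 + 5)/(y*(y - 5))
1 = 1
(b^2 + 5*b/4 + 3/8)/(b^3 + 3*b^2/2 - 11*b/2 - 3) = (b + 3/4)/(b^2 + b - 6)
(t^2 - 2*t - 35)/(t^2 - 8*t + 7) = (t + 5)/(t - 1)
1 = 1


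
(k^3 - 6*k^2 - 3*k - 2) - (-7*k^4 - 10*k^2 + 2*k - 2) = 7*k^4 + k^3 + 4*k^2 - 5*k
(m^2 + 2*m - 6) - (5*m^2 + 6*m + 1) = -4*m^2 - 4*m - 7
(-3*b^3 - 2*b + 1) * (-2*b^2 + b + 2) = 6*b^5 - 3*b^4 - 2*b^3 - 4*b^2 - 3*b + 2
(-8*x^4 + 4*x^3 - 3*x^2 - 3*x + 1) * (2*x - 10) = -16*x^5 + 88*x^4 - 46*x^3 + 24*x^2 + 32*x - 10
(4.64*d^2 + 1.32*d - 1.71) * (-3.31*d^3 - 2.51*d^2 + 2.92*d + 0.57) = -15.3584*d^5 - 16.0156*d^4 + 15.8957*d^3 + 10.7913*d^2 - 4.2408*d - 0.9747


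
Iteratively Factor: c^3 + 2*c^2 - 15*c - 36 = (c + 3)*(c^2 - c - 12) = (c + 3)^2*(c - 4)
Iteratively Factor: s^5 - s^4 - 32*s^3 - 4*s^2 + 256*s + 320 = (s + 2)*(s^4 - 3*s^3 - 26*s^2 + 48*s + 160) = (s + 2)^2*(s^3 - 5*s^2 - 16*s + 80) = (s - 5)*(s + 2)^2*(s^2 - 16) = (s - 5)*(s + 2)^2*(s + 4)*(s - 4)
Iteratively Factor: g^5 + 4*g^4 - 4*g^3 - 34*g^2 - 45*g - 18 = (g - 3)*(g^4 + 7*g^3 + 17*g^2 + 17*g + 6) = (g - 3)*(g + 2)*(g^3 + 5*g^2 + 7*g + 3) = (g - 3)*(g + 1)*(g + 2)*(g^2 + 4*g + 3) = (g - 3)*(g + 1)^2*(g + 2)*(g + 3)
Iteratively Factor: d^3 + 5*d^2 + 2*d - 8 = (d - 1)*(d^2 + 6*d + 8) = (d - 1)*(d + 4)*(d + 2)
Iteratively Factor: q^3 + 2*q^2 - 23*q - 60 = (q + 3)*(q^2 - q - 20) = (q - 5)*(q + 3)*(q + 4)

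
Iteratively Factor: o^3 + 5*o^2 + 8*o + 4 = (o + 1)*(o^2 + 4*o + 4) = (o + 1)*(o + 2)*(o + 2)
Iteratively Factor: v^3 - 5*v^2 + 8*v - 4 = (v - 2)*(v^2 - 3*v + 2) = (v - 2)*(v - 1)*(v - 2)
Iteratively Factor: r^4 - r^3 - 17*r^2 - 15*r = (r)*(r^3 - r^2 - 17*r - 15) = r*(r - 5)*(r^2 + 4*r + 3) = r*(r - 5)*(r + 3)*(r + 1)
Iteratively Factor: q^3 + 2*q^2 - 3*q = (q - 1)*(q^2 + 3*q) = (q - 1)*(q + 3)*(q)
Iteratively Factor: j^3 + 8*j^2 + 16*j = (j)*(j^2 + 8*j + 16) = j*(j + 4)*(j + 4)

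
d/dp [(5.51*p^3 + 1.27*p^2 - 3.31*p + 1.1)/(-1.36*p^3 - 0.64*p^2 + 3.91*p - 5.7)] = (-3.5527136788005e-15*p^5 - 1.7992*p^4 + 34.085*p^3 - 86.8857*p^2 - 13.07*p + 14.566)/(1.8496*p^6 + 1.7408*p^5 - 10.2256*p^4 + 10.4992*p^3 + 22.5841*p^2 - 44.574*p + 32.49)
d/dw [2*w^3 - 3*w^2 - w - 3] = 6*w^2 - 6*w - 1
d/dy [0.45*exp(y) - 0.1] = 0.45*exp(y)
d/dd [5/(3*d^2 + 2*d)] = 10*(-3*d - 1)/(d^2*(3*d + 2)^2)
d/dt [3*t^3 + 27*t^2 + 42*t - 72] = 9*t^2 + 54*t + 42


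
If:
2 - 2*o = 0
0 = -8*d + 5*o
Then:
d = 5/8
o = 1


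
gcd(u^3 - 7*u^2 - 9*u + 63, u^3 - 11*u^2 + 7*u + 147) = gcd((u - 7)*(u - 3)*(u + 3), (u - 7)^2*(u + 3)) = u^2 - 4*u - 21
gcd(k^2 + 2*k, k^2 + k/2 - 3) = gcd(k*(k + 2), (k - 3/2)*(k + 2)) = k + 2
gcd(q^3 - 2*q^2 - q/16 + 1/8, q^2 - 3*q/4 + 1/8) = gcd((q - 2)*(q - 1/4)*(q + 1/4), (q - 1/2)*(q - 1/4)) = q - 1/4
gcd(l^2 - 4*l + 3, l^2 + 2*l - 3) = l - 1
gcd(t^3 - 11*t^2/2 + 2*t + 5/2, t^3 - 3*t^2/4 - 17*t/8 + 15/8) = t - 1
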